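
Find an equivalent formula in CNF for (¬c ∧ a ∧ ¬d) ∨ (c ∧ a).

(¬c ∧ a ∧ ¬d) ∨ (c ∧ a)
⇔ (¬c ∨ c) ∧ (¬c ∨ a) ∧ (a ∨ c) ∧ (a ∨ a) ∧ (¬d ∨ c) ∧ (¬d ∨ a)   (distribute ∨ over ∧)
⇔ a ∧ (¬d ∨ c)   (simplify)

a ∧ (¬d ∨ c)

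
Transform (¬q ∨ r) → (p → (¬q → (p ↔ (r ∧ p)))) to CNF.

q ∨ ¬p ∨ r

(¬q ∨ r) → (p → (¬q → (p ↔ (r ∧ p))))
≡ ¬(¬q ∨ r) ∨ (p → (¬q → (p ↔ (r ∧ p))))   [eliminate →]
≡ ¬(¬q ∨ r) ∨ ¬p ∨ (¬q → (p ↔ (r ∧ p)))   [eliminate →]
≡ ¬(¬q ∨ r) ∨ ¬p ∨ ¬¬q ∨ (p ↔ (r ∧ p))   [eliminate →]
≡ ¬(¬q ∨ r) ∨ ¬p ∨ ¬¬q ∨ ((p → (r ∧ p)) ∧ ((r ∧ p) → p))   [eliminate ↔]
≡ ¬(¬q ∨ r) ∨ ¬p ∨ ¬¬q ∨ ((¬p ∨ (r ∧ p)) ∧ ((r ∧ p) → p))   [eliminate →]
≡ ¬(¬q ∨ r) ∨ ¬p ∨ ¬¬q ∨ ((¬p ∨ (r ∧ p)) ∧ (¬(r ∧ p) ∨ p))   [eliminate →]
≡ (¬¬q ∧ ¬r) ∨ ¬p ∨ ¬¬q ∨ ((¬p ∨ (r ∧ p)) ∧ (¬(r ∧ p) ∨ p))   [De Morgan]
≡ (q ∧ ¬r) ∨ ¬p ∨ ¬¬q ∨ ((¬p ∨ (r ∧ p)) ∧ (¬(r ∧ p) ∨ p))   [double negation]
≡ (q ∧ ¬r) ∨ ¬p ∨ q ∨ ((¬p ∨ (r ∧ p)) ∧ (¬(r ∧ p) ∨ p))   [double negation]
≡ (q ∧ ¬r) ∨ ¬p ∨ q ∨ ((¬p ∨ (r ∧ p)) ∧ (¬r ∨ ¬p ∨ p))   [De Morgan]
≡ (q ∨ ¬p ∨ q ∨ ¬p ∨ r) ∧ (q ∨ ¬p ∨ q ∨ ¬p ∨ p) ∧ (q ∨ ¬p ∨ q ∨ ¬r ∨ ¬p ∨ p) ∧ (¬r ∨ ¬p ∨ q ∨ ¬p ∨ r) ∧ (¬r ∨ ¬p ∨ q ∨ ¬p ∨ p) ∧ (¬r ∨ ¬p ∨ q ∨ ¬r ∨ ¬p ∨ p)   [distribute ∨ over ∧]
≡ q ∨ ¬p ∨ r   [simplify]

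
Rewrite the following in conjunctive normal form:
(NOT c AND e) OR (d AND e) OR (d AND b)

(NOT c OR d) AND (e OR d) AND (e OR b)

(NOT c AND e) OR (d AND e) OR (d AND b)
≡ (NOT c OR d OR d) AND (NOT c OR d OR b) AND (NOT c OR e OR d) AND (NOT c OR e OR b) AND (e OR d OR d) AND (e OR d OR b) AND (e OR e OR d) AND (e OR e OR b)   — distribute OR over AND
≡ (NOT c OR d) AND (e OR d) AND (e OR b)   — simplify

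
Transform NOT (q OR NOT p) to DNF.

NOT q AND p

NOT (q OR NOT p)
≡ NOT q AND NOT NOT p   — De Morgan
≡ NOT q AND p   — double negation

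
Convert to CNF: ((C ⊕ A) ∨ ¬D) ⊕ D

((C ⊕ A) ∨ ¬D) ⊕ D
= ((C ⊕ A) ∨ ¬D ∨ D) ∧ ¬(((C ⊕ A) ∨ ¬D) ∧ D)   [expand ⊕]
= (((C ∨ A) ∧ ¬(C ∧ A)) ∨ ¬D ∨ D) ∧ ¬(((C ⊕ A) ∨ ¬D) ∧ D)   [expand ⊕]
= (((C ∨ A) ∧ ¬(C ∧ A)) ∨ ¬D ∨ D) ∧ ¬((((C ∨ A) ∧ ¬(C ∧ A)) ∨ ¬D) ∧ D)   [expand ⊕]
= (((C ∨ A) ∧ (¬C ∨ ¬A)) ∨ ¬D ∨ D) ∧ ¬((((C ∨ A) ∧ ¬(C ∧ A)) ∨ ¬D) ∧ D)   [De Morgan]
= (((C ∨ A) ∧ (¬C ∨ ¬A)) ∨ ¬D ∨ D) ∧ (¬(((C ∨ A) ∧ ¬(C ∧ A)) ∨ ¬D) ∨ ¬D)   [De Morgan]
= (((C ∨ A) ∧ (¬C ∨ ¬A)) ∨ ¬D ∨ D) ∧ ((¬((C ∨ A) ∧ ¬(C ∧ A)) ∧ ¬¬D) ∨ ¬D)   [De Morgan]
= (((C ∨ A) ∧ (¬C ∨ ¬A)) ∨ ¬D ∨ D) ∧ (((¬(C ∨ A) ∨ ¬¬(C ∧ A)) ∧ ¬¬D) ∨ ¬D)   [De Morgan]
= (((C ∨ A) ∧ (¬C ∨ ¬A)) ∨ ¬D ∨ D) ∧ ((((¬C ∧ ¬A) ∨ ¬¬(C ∧ A)) ∧ ¬¬D) ∨ ¬D)   [De Morgan]
= (((C ∨ A) ∧ (¬C ∨ ¬A)) ∨ ¬D ∨ D) ∧ ((((¬C ∧ ¬A) ∨ (C ∧ A)) ∧ ¬¬D) ∨ ¬D)   [double negation]
= (((C ∨ A) ∧ (¬C ∨ ¬A)) ∨ ¬D ∨ D) ∧ ((((¬C ∧ ¬A) ∨ (C ∧ A)) ∧ D) ∨ ¬D)   [double negation]
= (C ∨ A ∨ ¬D ∨ D) ∧ (¬C ∨ ¬A ∨ ¬D ∨ D) ∧ (¬C ∨ C ∨ ¬D) ∧ (¬C ∨ A ∨ ¬D) ∧ (¬A ∨ C ∨ ¬D) ∧ (¬A ∨ A ∨ ¬D) ∧ (D ∨ ¬D)   [distribute ∨ over ∧]
= (¬C ∨ A ∨ ¬D) ∧ (¬A ∨ C ∨ ¬D)   [simplify]

(¬C ∨ A ∨ ¬D) ∧ (¬A ∨ C ∨ ¬D)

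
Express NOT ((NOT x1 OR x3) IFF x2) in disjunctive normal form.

(NOT x1 AND NOT x2) OR (x3 AND NOT x2) OR (x2 AND x1 AND NOT x3)

NOT ((NOT x1 OR x3) IFF x2)
⇔ NOT (((NOT x1 OR x3) IMPLIES x2) AND (x2 IMPLIES (NOT x1 OR x3)))   [eliminate IFF]
⇔ NOT ((NOT (NOT x1 OR x3) OR x2) AND (x2 IMPLIES (NOT x1 OR x3)))   [eliminate IMPLIES]
⇔ NOT ((NOT (NOT x1 OR x3) OR x2) AND (NOT x2 OR NOT x1 OR x3))   [eliminate IMPLIES]
⇔ NOT (NOT (NOT x1 OR x3) OR x2) OR NOT (NOT x2 OR NOT x1 OR x3)   [De Morgan]
⇔ (NOT NOT (NOT x1 OR x3) AND NOT x2) OR NOT (NOT x2 OR NOT x1 OR x3)   [De Morgan]
⇔ ((NOT x1 OR x3) AND NOT x2) OR NOT (NOT x2 OR NOT x1 OR x3)   [double negation]
⇔ ((NOT x1 OR x3) AND NOT x2) OR (NOT NOT x2 AND NOT NOT x1 AND NOT x3)   [De Morgan]
⇔ ((NOT x1 OR x3) AND NOT x2) OR (x2 AND NOT NOT x1 AND NOT x3)   [double negation]
⇔ ((NOT x1 OR x3) AND NOT x2) OR (x2 AND x1 AND NOT x3)   [double negation]
⇔ (NOT x1 AND NOT x2) OR (x3 AND NOT x2) OR (x2 AND x1 AND NOT x3)   [distribute AND over OR]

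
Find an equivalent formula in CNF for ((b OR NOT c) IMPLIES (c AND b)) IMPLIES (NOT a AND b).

(b OR NOT c) AND (NOT c OR NOT b OR NOT a)

((b OR NOT c) IMPLIES (c AND b)) IMPLIES (NOT a AND b)
≡ NOT ((b OR NOT c) IMPLIES (c AND b)) OR (NOT a AND b)   — eliminate IMPLIES
≡ NOT (NOT (b OR NOT c) OR (c AND b)) OR (NOT a AND b)   — eliminate IMPLIES
≡ (NOT NOT (b OR NOT c) AND NOT (c AND b)) OR (NOT a AND b)   — De Morgan
≡ ((b OR NOT c) AND NOT (c AND b)) OR (NOT a AND b)   — double negation
≡ ((b OR NOT c) AND (NOT c OR NOT b)) OR (NOT a AND b)   — De Morgan
≡ (b OR NOT c OR NOT a) AND (b OR NOT c OR b) AND (NOT c OR NOT b OR NOT a) AND (NOT c OR NOT b OR b)   — distribute OR over AND
≡ (b OR NOT c) AND (NOT c OR NOT b OR NOT a)   — simplify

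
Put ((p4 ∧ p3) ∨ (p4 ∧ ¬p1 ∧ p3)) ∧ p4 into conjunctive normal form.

((p4 ∧ p3) ∨ (p4 ∧ ¬p1 ∧ p3)) ∧ p4
≡ (p4 ∨ p4) ∧ (p4 ∨ ¬p1) ∧ (p4 ∨ p3) ∧ (p3 ∨ p4) ∧ (p3 ∨ ¬p1) ∧ (p3 ∨ p3) ∧ p4   — distribute ∨ over ∧
≡ p4 ∧ p3   — simplify

p4 ∧ p3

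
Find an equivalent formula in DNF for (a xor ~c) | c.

(~a & ~c) | c

(a xor ~c) | c
= (a & ~~c) | (~a & ~c) | c   [expand xor]
= (a & c) | (~a & ~c) | c   [double negation]
= (~a & ~c) | c   [simplify]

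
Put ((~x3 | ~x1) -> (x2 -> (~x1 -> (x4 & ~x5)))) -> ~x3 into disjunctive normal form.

((~x3 | ~x1) -> (x2 -> (~x1 -> (x4 & ~x5)))) -> ~x3
⇔ ~((~x3 | ~x1) -> (x2 -> (~x1 -> (x4 & ~x5)))) | ~x3   — eliminate ->
⇔ ~(~(~x3 | ~x1) | (x2 -> (~x1 -> (x4 & ~x5)))) | ~x3   — eliminate ->
⇔ ~(~(~x3 | ~x1) | ~x2 | (~x1 -> (x4 & ~x5))) | ~x3   — eliminate ->
⇔ ~(~(~x3 | ~x1) | ~x2 | ~~x1 | (x4 & ~x5)) | ~x3   — eliminate ->
⇔ (~~(~x3 | ~x1) & ~~x2 & ~~~x1 & ~(x4 & ~x5)) | ~x3   — De Morgan
⇔ ((~x3 | ~x1) & ~~x2 & ~~~x1 & ~(x4 & ~x5)) | ~x3   — double negation
⇔ ((~x3 | ~x1) & x2 & ~~~x1 & ~(x4 & ~x5)) | ~x3   — double negation
⇔ ((~x3 | ~x1) & x2 & ~x1 & ~(x4 & ~x5)) | ~x3   — double negation
⇔ ((~x3 | ~x1) & x2 & ~x1 & (~x4 | ~~x5)) | ~x3   — De Morgan
⇔ ((~x3 | ~x1) & x2 & ~x1 & (~x4 | x5)) | ~x3   — double negation
⇔ (~x3 & x2 & ~x1 & ~x4) | (~x3 & x2 & ~x1 & x5) | (~x1 & x2 & ~x1 & ~x4) | (~x1 & x2 & ~x1 & x5) | ~x3   — distribute & over |
⇔ (~x1 & x2 & ~x4) | (~x1 & x2 & x5) | ~x3   — simplify

(~x1 & x2 & ~x4) | (~x1 & x2 & x5) | ~x3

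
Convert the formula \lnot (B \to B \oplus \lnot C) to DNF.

\lnot (B \to B \oplus \lnot C)
≡ \lnot (\lnot B \lor (B \oplus \lnot C))   [eliminate \to]
≡ \lnot (\lnot B \lor B \land \lnot \lnot C \lor \lnot B \land \lnot C)   [expand \oplus]
≡ \lnot \lnot B \land \lnot (B \land \lnot \lnot C) \land \lnot (\lnot B \land \lnot C)   [De Morgan]
≡ B \land \lnot (B \land \lnot \lnot C) \land \lnot (\lnot B \land \lnot C)   [double negation]
≡ B \land (\lnot B \lor \lnot \lnot \lnot C) \land \lnot (\lnot B \land \lnot C)   [De Morgan]
≡ B \land (\lnot B \lor \lnot C) \land \lnot (\lnot B \land \lnot C)   [double negation]
≡ B \land (\lnot B \lor \lnot C) \land (\lnot \lnot B \lor \lnot \lnot C)   [De Morgan]
≡ B \land (\lnot B \lor \lnot C) \land (B \lor \lnot \lnot C)   [double negation]
≡ B \land (\lnot B \lor \lnot C) \land (B \lor C)   [double negation]
≡ B \land \lnot B \land B \lor B \land \lnot B \land C \lor B \land \lnot C \land B \lor B \land \lnot C \land C   [distribute \land over \lor]
≡ B \land \lnot C   [simplify]

B \land \lnot C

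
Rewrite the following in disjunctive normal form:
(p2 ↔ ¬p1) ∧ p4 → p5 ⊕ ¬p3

p2 ∧ p1 ∨ ¬p1 ∧ ¬p2 ∨ ¬p4 ∨ p5 ∧ p3 ∨ ¬p5 ∧ ¬p3

(p2 ↔ ¬p1) ∧ p4 → p5 ⊕ ¬p3
⇔ ¬((p2 ↔ ¬p1) ∧ p4) ∨ (p5 ⊕ ¬p3)   — eliminate →
⇔ ¬((p2 → ¬p1) ∧ (¬p1 → p2) ∧ p4) ∨ (p5 ⊕ ¬p3)   — eliminate ↔
⇔ ¬((¬p2 ∨ ¬p1) ∧ (¬p1 → p2) ∧ p4) ∨ (p5 ⊕ ¬p3)   — eliminate →
⇔ ¬((¬p2 ∨ ¬p1) ∧ (¬¬p1 ∨ p2) ∧ p4) ∨ (p5 ⊕ ¬p3)   — eliminate →
⇔ ¬((¬p2 ∨ ¬p1) ∧ (¬¬p1 ∨ p2) ∧ p4) ∨ p5 ∧ ¬¬p3 ∨ ¬p5 ∧ ¬p3   — expand ⊕
⇔ ¬(¬p2 ∨ ¬p1) ∨ ¬(¬¬p1 ∨ p2) ∨ ¬p4 ∨ p5 ∧ ¬¬p3 ∨ ¬p5 ∧ ¬p3   — De Morgan
⇔ ¬¬p2 ∧ ¬¬p1 ∨ ¬(¬¬p1 ∨ p2) ∨ ¬p4 ∨ p5 ∧ ¬¬p3 ∨ ¬p5 ∧ ¬p3   — De Morgan
⇔ p2 ∧ ¬¬p1 ∨ ¬(¬¬p1 ∨ p2) ∨ ¬p4 ∨ p5 ∧ ¬¬p3 ∨ ¬p5 ∧ ¬p3   — double negation
⇔ p2 ∧ p1 ∨ ¬(¬¬p1 ∨ p2) ∨ ¬p4 ∨ p5 ∧ ¬¬p3 ∨ ¬p5 ∧ ¬p3   — double negation
⇔ p2 ∧ p1 ∨ ¬¬¬p1 ∧ ¬p2 ∨ ¬p4 ∨ p5 ∧ ¬¬p3 ∨ ¬p5 ∧ ¬p3   — De Morgan
⇔ p2 ∧ p1 ∨ ¬p1 ∧ ¬p2 ∨ ¬p4 ∨ p5 ∧ ¬¬p3 ∨ ¬p5 ∧ ¬p3   — double negation
⇔ p2 ∧ p1 ∨ ¬p1 ∧ ¬p2 ∨ ¬p4 ∨ p5 ∧ p3 ∨ ¬p5 ∧ ¬p3   — double negation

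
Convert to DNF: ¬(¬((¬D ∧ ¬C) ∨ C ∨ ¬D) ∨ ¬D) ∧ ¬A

¬(¬((¬D ∧ ¬C) ∨ C ∨ ¬D) ∨ ¬D) ∧ ¬A
⇔ ¬¬((¬D ∧ ¬C) ∨ C ∨ ¬D) ∧ ¬¬D ∧ ¬A   (De Morgan)
⇔ ((¬D ∧ ¬C) ∨ C ∨ ¬D) ∧ ¬¬D ∧ ¬A   (double negation)
⇔ ((¬D ∧ ¬C) ∨ C ∨ ¬D) ∧ D ∧ ¬A   (double negation)
⇔ (¬D ∧ ¬C ∧ D ∧ ¬A) ∨ (C ∧ D ∧ ¬A) ∨ (¬D ∧ D ∧ ¬A)   (distribute ∧ over ∨)
⇔ C ∧ D ∧ ¬A   (simplify)

C ∧ D ∧ ¬A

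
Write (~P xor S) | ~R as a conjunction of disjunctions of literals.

(~P | S | ~R) & (P | ~S | ~R)

(~P xor S) | ~R
≡ ((~P | S) & ~(~P & S)) | ~R   [expand xor]
≡ ((~P | S) & (~~P | ~S)) | ~R   [De Morgan]
≡ ((~P | S) & (P | ~S)) | ~R   [double negation]
≡ (~P | S | ~R) & (P | ~S | ~R)   [distribute | over &]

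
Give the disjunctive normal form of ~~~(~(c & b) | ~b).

~~~(~(c & b) | ~b)
≡ ~(~(c & b) | ~b)   [double negation]
≡ ~~(c & b) & ~~b   [De Morgan]
≡ c & b & ~~b   [double negation]
≡ c & b & b   [double negation]
≡ c & b   [simplify]

c & b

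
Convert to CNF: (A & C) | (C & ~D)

(A & C) | (C & ~D)
≡ (A | C) & (A | ~D) & (C | C) & (C | ~D)
≡ (A | ~D) & C

(A | ~D) & C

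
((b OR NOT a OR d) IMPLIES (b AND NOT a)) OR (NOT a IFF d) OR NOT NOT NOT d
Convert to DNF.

(b AND NOT a) OR (d AND NOT a) OR NOT d

((b OR NOT a OR d) IMPLIES (b AND NOT a)) OR (NOT a IFF d) OR NOT NOT NOT d
≡ NOT (b OR NOT a OR d) OR (b AND NOT a) OR (NOT a IFF d) OR NOT NOT NOT d   [eliminate IMPLIES]
≡ NOT (b OR NOT a OR d) OR (b AND NOT a) OR ((NOT a IMPLIES d) AND (d IMPLIES NOT a)) OR NOT NOT NOT d   [eliminate IFF]
≡ NOT (b OR NOT a OR d) OR (b AND NOT a) OR ((NOT NOT a OR d) AND (d IMPLIES NOT a)) OR NOT NOT NOT d   [eliminate IMPLIES]
≡ NOT (b OR NOT a OR d) OR (b AND NOT a) OR ((NOT NOT a OR d) AND (NOT d OR NOT a)) OR NOT NOT NOT d   [eliminate IMPLIES]
≡ (NOT b AND NOT NOT a AND NOT d) OR (b AND NOT a) OR ((NOT NOT a OR d) AND (NOT d OR NOT a)) OR NOT NOT NOT d   [De Morgan]
≡ (NOT b AND a AND NOT d) OR (b AND NOT a) OR ((NOT NOT a OR d) AND (NOT d OR NOT a)) OR NOT NOT NOT d   [double negation]
≡ (NOT b AND a AND NOT d) OR (b AND NOT a) OR ((a OR d) AND (NOT d OR NOT a)) OR NOT NOT NOT d   [double negation]
≡ (NOT b AND a AND NOT d) OR (b AND NOT a) OR ((a OR d) AND (NOT d OR NOT a)) OR NOT d   [double negation]
≡ (NOT b AND a AND NOT d) OR (b AND NOT a) OR (a AND NOT d) OR (a AND NOT a) OR (d AND NOT d) OR (d AND NOT a) OR NOT d   [distribute AND over OR]
≡ (b AND NOT a) OR (d AND NOT a) OR NOT d   [simplify]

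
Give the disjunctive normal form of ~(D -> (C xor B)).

~(D -> (C xor B))
⇔ ~(~D | (C xor B))   — eliminate ->
⇔ ~(~D | (C & ~B) | (~C & B))   — expand xor
⇔ ~~D & ~(C & ~B) & ~(~C & B)   — De Morgan
⇔ D & ~(C & ~B) & ~(~C & B)   — double negation
⇔ D & (~C | ~~B) & ~(~C & B)   — De Morgan
⇔ D & (~C | B) & ~(~C & B)   — double negation
⇔ D & (~C | B) & (~~C | ~B)   — De Morgan
⇔ D & (~C | B) & (C | ~B)   — double negation
⇔ (D & ~C & C) | (D & ~C & ~B) | (D & B & C) | (D & B & ~B)   — distribute & over |
⇔ (D & ~C & ~B) | (D & B & C)   — simplify

(D & ~C & ~B) | (D & B & C)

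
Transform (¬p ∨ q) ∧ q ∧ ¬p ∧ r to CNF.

(¬p ∨ q) ∧ q ∧ ¬p ∧ r
= q ∧ ¬p ∧ r   (simplify)

q ∧ ¬p ∧ r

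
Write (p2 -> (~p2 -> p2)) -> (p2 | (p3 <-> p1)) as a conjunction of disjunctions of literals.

(p2 -> (~p2 -> p2)) -> (p2 | (p3 <-> p1))
≡ ~(p2 -> (~p2 -> p2)) | p2 | (p3 <-> p1)   [eliminate ->]
≡ ~(~p2 | (~p2 -> p2)) | p2 | (p3 <-> p1)   [eliminate ->]
≡ ~(~p2 | ~~p2 | p2) | p2 | (p3 <-> p1)   [eliminate ->]
≡ ~(~p2 | ~~p2 | p2) | p2 | ((p3 -> p1) & (p1 -> p3))   [eliminate <->]
≡ ~(~p2 | ~~p2 | p2) | p2 | ((~p3 | p1) & (p1 -> p3))   [eliminate ->]
≡ ~(~p2 | ~~p2 | p2) | p2 | ((~p3 | p1) & (~p1 | p3))   [eliminate ->]
≡ (~~p2 & ~~~p2 & ~p2) | p2 | ((~p3 | p1) & (~p1 | p3))   [De Morgan]
≡ (p2 & ~~~p2 & ~p2) | p2 | ((~p3 | p1) & (~p1 | p3))   [double negation]
≡ (p2 & ~p2 & ~p2) | p2 | ((~p3 | p1) & (~p1 | p3))   [double negation]
≡ (p2 | p2 | ~p3 | p1) & (p2 | p2 | ~p1 | p3) & (~p2 | p2 | ~p3 | p1) & (~p2 | p2 | ~p1 | p3) & (~p2 | p2 | ~p3 | p1) & (~p2 | p2 | ~p1 | p3)   [distribute | over &]
≡ (p2 | ~p3 | p1) & (p2 | ~p1 | p3)   [simplify]

(p2 | ~p3 | p1) & (p2 | ~p1 | p3)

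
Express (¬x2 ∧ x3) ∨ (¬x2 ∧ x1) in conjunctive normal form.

¬x2 ∧ (x3 ∨ x1)

(¬x2 ∧ x3) ∨ (¬x2 ∧ x1)
≡ (¬x2 ∨ ¬x2) ∧ (¬x2 ∨ x1) ∧ (x3 ∨ ¬x2) ∧ (x3 ∨ x1)   (distribute ∨ over ∧)
≡ ¬x2 ∧ (x3 ∨ x1)   (simplify)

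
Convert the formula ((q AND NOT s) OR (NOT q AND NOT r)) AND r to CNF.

((q AND NOT s) OR (NOT q AND NOT r)) AND r
⇔ (q OR NOT q) AND (q OR NOT r) AND (NOT s OR NOT q) AND (NOT s OR NOT r) AND r   [distribute OR over AND]
⇔ (q OR NOT r) AND (NOT s OR NOT q) AND (NOT s OR NOT r) AND r   [simplify]

(q OR NOT r) AND (NOT s OR NOT q) AND (NOT s OR NOT r) AND r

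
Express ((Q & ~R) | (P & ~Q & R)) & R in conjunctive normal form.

((Q & ~R) | (P & ~Q & R)) & R
⇔ (Q | P) & (Q | ~Q) & (Q | R) & (~R | P) & (~R | ~Q) & (~R | R) & R   [distribute | over &]
⇔ (Q | P) & (~R | P) & (~R | ~Q) & R   [simplify]

(Q | P) & (~R | P) & (~R | ~Q) & R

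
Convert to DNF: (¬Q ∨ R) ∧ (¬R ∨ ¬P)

(¬Q ∧ ¬R) ∨ (¬Q ∧ ¬P) ∨ (R ∧ ¬P)

(¬Q ∨ R) ∧ (¬R ∨ ¬P)
⇔ (¬Q ∧ ¬R) ∨ (¬Q ∧ ¬P) ∨ (R ∧ ¬R) ∨ (R ∧ ¬P)   — distribute ∧ over ∨
⇔ (¬Q ∧ ¬R) ∨ (¬Q ∧ ¬P) ∨ (R ∧ ¬P)   — simplify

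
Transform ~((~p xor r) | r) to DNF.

p & ~r

~((~p xor r) | r)
≡ ~((~p & ~r) | (~~p & r) | r)   — expand xor
≡ ~(~p & ~r) & ~(~~p & r) & ~r   — De Morgan
≡ (~~p | ~~r) & ~(~~p & r) & ~r   — De Morgan
≡ (p | ~~r) & ~(~~p & r) & ~r   — double negation
≡ (p | r) & ~(~~p & r) & ~r   — double negation
≡ (p | r) & (~~~p | ~r) & ~r   — De Morgan
≡ (p | r) & (~p | ~r) & ~r   — double negation
≡ (p & ~p & ~r) | (p & ~r & ~r) | (r & ~p & ~r) | (r & ~r & ~r)   — distribute & over |
≡ p & ~r   — simplify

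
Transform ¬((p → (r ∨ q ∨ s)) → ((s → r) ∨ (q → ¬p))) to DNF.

q ∧ s ∧ ¬r ∧ p

¬((p → (r ∨ q ∨ s)) → ((s → r) ∨ (q → ¬p)))
≡ ¬(¬(p → (r ∨ q ∨ s)) ∨ (s → r) ∨ (q → ¬p))   [eliminate →]
≡ ¬(¬(¬p ∨ r ∨ q ∨ s) ∨ (s → r) ∨ (q → ¬p))   [eliminate →]
≡ ¬(¬(¬p ∨ r ∨ q ∨ s) ∨ ¬s ∨ r ∨ (q → ¬p))   [eliminate →]
≡ ¬(¬(¬p ∨ r ∨ q ∨ s) ∨ ¬s ∨ r ∨ ¬q ∨ ¬p)   [eliminate →]
≡ ¬¬(¬p ∨ r ∨ q ∨ s) ∧ ¬¬s ∧ ¬r ∧ ¬¬q ∧ ¬¬p   [De Morgan]
≡ (¬p ∨ r ∨ q ∨ s) ∧ ¬¬s ∧ ¬r ∧ ¬¬q ∧ ¬¬p   [double negation]
≡ (¬p ∨ r ∨ q ∨ s) ∧ s ∧ ¬r ∧ ¬¬q ∧ ¬¬p   [double negation]
≡ (¬p ∨ r ∨ q ∨ s) ∧ s ∧ ¬r ∧ q ∧ ¬¬p   [double negation]
≡ (¬p ∨ r ∨ q ∨ s) ∧ s ∧ ¬r ∧ q ∧ p   [double negation]
≡ (¬p ∧ s ∧ ¬r ∧ q ∧ p) ∨ (r ∧ s ∧ ¬r ∧ q ∧ p) ∨ (q ∧ s ∧ ¬r ∧ q ∧ p) ∨ (s ∧ s ∧ ¬r ∧ q ∧ p)   [distribute ∧ over ∨]
≡ q ∧ s ∧ ¬r ∧ p   [simplify]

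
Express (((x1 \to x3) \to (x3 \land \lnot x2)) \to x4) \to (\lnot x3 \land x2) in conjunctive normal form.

(((x1 \to x3) \to (x3 \land \lnot x2)) \to x4) \to (\lnot x3 \land x2)
≡ \lnot (((x1 \to x3) \to (x3 \land \lnot x2)) \to x4) \lor (\lnot x3 \land x2)
≡ \lnot (\lnot ((x1 \to x3) \to (x3 \land \lnot x2)) \lor x4) \lor (\lnot x3 \land x2)
≡ \lnot (\lnot (\lnot (x1 \to x3) \lor (x3 \land \lnot x2)) \lor x4) \lor (\lnot x3 \land x2)
≡ \lnot (\lnot (\lnot (\lnot x1 \lor x3) \lor (x3 \land \lnot x2)) \lor x4) \lor (\lnot x3 \land x2)
≡ (\lnot \lnot (\lnot (\lnot x1 \lor x3) \lor (x3 \land \lnot x2)) \land \lnot x4) \lor (\lnot x3 \land x2)
≡ ((\lnot (\lnot x1 \lor x3) \lor (x3 \land \lnot x2)) \land \lnot x4) \lor (\lnot x3 \land x2)
≡ (((\lnot \lnot x1 \land \lnot x3) \lor (x3 \land \lnot x2)) \land \lnot x4) \lor (\lnot x3 \land x2)
≡ (((x1 \land \lnot x3) \lor (x3 \land \lnot x2)) \land \lnot x4) \lor (\lnot x3 \land x2)
≡ (x1 \lor x3 \lor \lnot x3) \land (x1 \lor x3 \lor x2) \land (x1 \lor \lnot x2 \lor \lnot x3) \land (x1 \lor \lnot x2 \lor x2) \land (\lnot x3 \lor x3 \lor \lnot x3) \land (\lnot x3 \lor x3 \lor x2) \land (\lnot x3 \lor \lnot x2 \lor \lnot x3) \land (\lnot x3 \lor \lnot x2 \lor x2) \land (\lnot x4 \lor \lnot x3) \land (\lnot x4 \lor x2)
≡ (x1 \lor x3 \lor x2) \land (\lnot x3 \lor \lnot x2) \land (\lnot x4 \lor \lnot x3) \land (\lnot x4 \lor x2)

(x1 \lor x3 \lor x2) \land (\lnot x3 \lor \lnot x2) \land (\lnot x4 \lor \lnot x3) \land (\lnot x4 \lor x2)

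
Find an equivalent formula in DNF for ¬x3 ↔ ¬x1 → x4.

x3 ∧ ¬x1 ∧ ¬x4 ∨ x1 ∧ ¬x3 ∨ x4 ∧ ¬x3

¬x3 ↔ ¬x1 → x4
= (¬x3 → (¬x1 → x4)) ∧ ((¬x1 → x4) → ¬x3)   — eliminate ↔
= (¬¬x3 ∨ (¬x1 → x4)) ∧ ((¬x1 → x4) → ¬x3)   — eliminate →
= (¬¬x3 ∨ ¬¬x1 ∨ x4) ∧ ((¬x1 → x4) → ¬x3)   — eliminate →
= (¬¬x3 ∨ ¬¬x1 ∨ x4) ∧ (¬(¬x1 → x4) ∨ ¬x3)   — eliminate →
= (¬¬x3 ∨ ¬¬x1 ∨ x4) ∧ (¬(¬¬x1 ∨ x4) ∨ ¬x3)   — eliminate →
= (x3 ∨ ¬¬x1 ∨ x4) ∧ (¬(¬¬x1 ∨ x4) ∨ ¬x3)   — double negation
= (x3 ∨ x1 ∨ x4) ∧ (¬(¬¬x1 ∨ x4) ∨ ¬x3)   — double negation
= (x3 ∨ x1 ∨ x4) ∧ (¬¬¬x1 ∧ ¬x4 ∨ ¬x3)   — De Morgan
= (x3 ∨ x1 ∨ x4) ∧ (¬x1 ∧ ¬x4 ∨ ¬x3)   — double negation
= x3 ∧ ¬x1 ∧ ¬x4 ∨ x3 ∧ ¬x3 ∨ x1 ∧ ¬x1 ∧ ¬x4 ∨ x1 ∧ ¬x3 ∨ x4 ∧ ¬x1 ∧ ¬x4 ∨ x4 ∧ ¬x3   — distribute ∧ over ∨
= x3 ∧ ¬x1 ∧ ¬x4 ∨ x1 ∧ ¬x3 ∨ x4 ∧ ¬x3   — simplify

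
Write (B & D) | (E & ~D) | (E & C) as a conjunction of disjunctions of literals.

(B & D) | (E & ~D) | (E & C)
⇔ (B | E | E) & (B | E | C) & (B | ~D | E) & (B | ~D | C) & (D | E | E) & (D | E | C) & (D | ~D | E) & (D | ~D | C)   [distribute | over &]
⇔ (B | E) & (B | ~D | C) & (D | E)   [simplify]

(B | E) & (B | ~D | C) & (D | E)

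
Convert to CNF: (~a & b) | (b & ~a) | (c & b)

(~a & b) | (b & ~a) | (c & b)
≡ (~a | b | c) & (~a | b | b) & (~a | ~a | c) & (~a | ~a | b) & (b | b | c) & (b | b | b) & (b | ~a | c) & (b | ~a | b)   [distribute | over &]
≡ (~a | c) & b   [simplify]

(~a | c) & b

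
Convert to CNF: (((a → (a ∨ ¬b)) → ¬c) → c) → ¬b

¬c ∨ ¬b

(((a → (a ∨ ¬b)) → ¬c) → c) → ¬b
⇔ ¬(((a → (a ∨ ¬b)) → ¬c) → c) ∨ ¬b   [eliminate →]
⇔ ¬(¬((a → (a ∨ ¬b)) → ¬c) ∨ c) ∨ ¬b   [eliminate →]
⇔ ¬(¬(¬(a → (a ∨ ¬b)) ∨ ¬c) ∨ c) ∨ ¬b   [eliminate →]
⇔ ¬(¬(¬(¬a ∨ a ∨ ¬b) ∨ ¬c) ∨ c) ∨ ¬b   [eliminate →]
⇔ (¬¬(¬(¬a ∨ a ∨ ¬b) ∨ ¬c) ∧ ¬c) ∨ ¬b   [De Morgan]
⇔ ((¬(¬a ∨ a ∨ ¬b) ∨ ¬c) ∧ ¬c) ∨ ¬b   [double negation]
⇔ (((¬¬a ∧ ¬a ∧ ¬¬b) ∨ ¬c) ∧ ¬c) ∨ ¬b   [De Morgan]
⇔ (((a ∧ ¬a ∧ ¬¬b) ∨ ¬c) ∧ ¬c) ∨ ¬b   [double negation]
⇔ (((a ∧ ¬a ∧ b) ∨ ¬c) ∧ ¬c) ∨ ¬b   [double negation]
⇔ (a ∨ ¬c ∨ ¬b) ∧ (¬a ∨ ¬c ∨ ¬b) ∧ (b ∨ ¬c ∨ ¬b) ∧ (¬c ∨ ¬b)   [distribute ∨ over ∧]
⇔ ¬c ∨ ¬b   [simplify]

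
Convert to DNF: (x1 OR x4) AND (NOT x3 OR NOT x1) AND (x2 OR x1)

(x1 OR x4) AND (NOT x3 OR NOT x1) AND (x2 OR x1)
≡ (x1 AND NOT x3 AND x2) OR (x1 AND NOT x3 AND x1) OR (x1 AND NOT x1 AND x2) OR (x1 AND NOT x1 AND x1) OR (x4 AND NOT x3 AND x2) OR (x4 AND NOT x3 AND x1) OR (x4 AND NOT x1 AND x2) OR (x4 AND NOT x1 AND x1)   — distribute AND over OR
≡ (x1 AND NOT x3) OR (x4 AND NOT x3 AND x2) OR (x4 AND NOT x1 AND x2)   — simplify

(x1 AND NOT x3) OR (x4 AND NOT x3 AND x2) OR (x4 AND NOT x1 AND x2)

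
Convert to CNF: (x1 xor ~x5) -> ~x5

~x1 | ~x5

(x1 xor ~x5) -> ~x5
≡ ~(x1 xor ~x5) | ~x5
≡ ~((x1 | ~x5) & ~(x1 & ~x5)) | ~x5
≡ ~(x1 | ~x5) | ~~(x1 & ~x5) | ~x5
≡ (~x1 & ~~x5) | ~~(x1 & ~x5) | ~x5
≡ (~x1 & x5) | ~~(x1 & ~x5) | ~x5
≡ (~x1 & x5) | (x1 & ~x5) | ~x5
≡ (~x1 | x1 | ~x5) & (~x1 | ~x5 | ~x5) & (x5 | x1 | ~x5) & (x5 | ~x5 | ~x5)
≡ ~x1 | ~x5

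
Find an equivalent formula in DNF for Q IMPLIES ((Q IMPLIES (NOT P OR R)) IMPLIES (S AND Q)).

NOT Q OR (Q AND P AND NOT R) OR (S AND Q)

Q IMPLIES ((Q IMPLIES (NOT P OR R)) IMPLIES (S AND Q))
≡ NOT Q OR ((Q IMPLIES (NOT P OR R)) IMPLIES (S AND Q))   — eliminate IMPLIES
≡ NOT Q OR NOT (Q IMPLIES (NOT P OR R)) OR (S AND Q)   — eliminate IMPLIES
≡ NOT Q OR NOT (NOT Q OR NOT P OR R) OR (S AND Q)   — eliminate IMPLIES
≡ NOT Q OR (NOT NOT Q AND NOT NOT P AND NOT R) OR (S AND Q)   — De Morgan
≡ NOT Q OR (Q AND NOT NOT P AND NOT R) OR (S AND Q)   — double negation
≡ NOT Q OR (Q AND P AND NOT R) OR (S AND Q)   — double negation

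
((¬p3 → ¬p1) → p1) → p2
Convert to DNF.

((¬p3 → ¬p1) → p1) → p2
≡ ¬((¬p3 → ¬p1) → p1) ∨ p2   — eliminate →
≡ ¬(¬(¬p3 → ¬p1) ∨ p1) ∨ p2   — eliminate →
≡ ¬(¬(¬¬p3 ∨ ¬p1) ∨ p1) ∨ p2   — eliminate →
≡ (¬¬(¬¬p3 ∨ ¬p1) ∧ ¬p1) ∨ p2   — De Morgan
≡ ((¬¬p3 ∨ ¬p1) ∧ ¬p1) ∨ p2   — double negation
≡ ((p3 ∨ ¬p1) ∧ ¬p1) ∨ p2   — double negation
≡ (p3 ∧ ¬p1) ∨ (¬p1 ∧ ¬p1) ∨ p2   — distribute ∧ over ∨
≡ ¬p1 ∨ p2   — simplify

¬p1 ∨ p2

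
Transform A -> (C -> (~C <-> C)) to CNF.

A -> (C -> (~C <-> C))
≡ ~A | (C -> (~C <-> C))   [eliminate ->]
≡ ~A | ~C | (~C <-> C)   [eliminate ->]
≡ ~A | ~C | ((~C -> C) & (C -> ~C))   [eliminate <->]
≡ ~A | ~C | ((~~C | C) & (C -> ~C))   [eliminate ->]
≡ ~A | ~C | ((~~C | C) & (~C | ~C))   [eliminate ->]
≡ ~A | ~C | ((C | C) & (~C | ~C))   [double negation]
≡ (~A | ~C | C | C) & (~A | ~C | ~C | ~C)   [distribute | over &]
≡ ~A | ~C   [simplify]

~A | ~C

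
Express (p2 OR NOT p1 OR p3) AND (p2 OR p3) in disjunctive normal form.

(p2 OR NOT p1 OR p3) AND (p2 OR p3)
≡ (p2 AND p2) OR (p2 AND p3) OR (NOT p1 AND p2) OR (NOT p1 AND p3) OR (p3 AND p2) OR (p3 AND p3)   [distribute AND over OR]
≡ p2 OR p3   [simplify]

p2 OR p3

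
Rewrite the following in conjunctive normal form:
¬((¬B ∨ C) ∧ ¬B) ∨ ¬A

¬((¬B ∨ C) ∧ ¬B) ∨ ¬A
⇔ ¬(¬B ∨ C) ∨ ¬¬B ∨ ¬A   — De Morgan
⇔ (¬¬B ∧ ¬C) ∨ ¬¬B ∨ ¬A   — De Morgan
⇔ (B ∧ ¬C) ∨ ¬¬B ∨ ¬A   — double negation
⇔ (B ∧ ¬C) ∨ B ∨ ¬A   — double negation
⇔ (B ∨ B ∨ ¬A) ∧ (¬C ∨ B ∨ ¬A)   — distribute ∨ over ∧
⇔ B ∨ ¬A   — simplify

B ∨ ¬A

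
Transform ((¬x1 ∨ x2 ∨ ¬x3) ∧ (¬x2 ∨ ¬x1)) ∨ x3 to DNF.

¬x1 ∨ (¬x3 ∧ ¬x2) ∨ x3

((¬x1 ∨ x2 ∨ ¬x3) ∧ (¬x2 ∨ ¬x1)) ∨ x3
≡ (¬x1 ∧ ¬x2) ∨ (¬x1 ∧ ¬x1) ∨ (x2 ∧ ¬x2) ∨ (x2 ∧ ¬x1) ∨ (¬x3 ∧ ¬x2) ∨ (¬x3 ∧ ¬x1) ∨ x3
≡ ¬x1 ∨ (¬x3 ∧ ¬x2) ∨ x3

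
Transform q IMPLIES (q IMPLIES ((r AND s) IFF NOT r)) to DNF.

q IMPLIES (q IMPLIES ((r AND s) IFF NOT r))
≡ NOT q OR (q IMPLIES ((r AND s) IFF NOT r))
≡ NOT q OR NOT q OR ((r AND s) IFF NOT r)
≡ NOT q OR NOT q OR (((r AND s) IMPLIES NOT r) AND (NOT r IMPLIES (r AND s)))
≡ NOT q OR NOT q OR ((NOT (r AND s) OR NOT r) AND (NOT r IMPLIES (r AND s)))
≡ NOT q OR NOT q OR ((NOT (r AND s) OR NOT r) AND (NOT NOT r OR (r AND s)))
≡ NOT q OR NOT q OR ((NOT r OR NOT s OR NOT r) AND (NOT NOT r OR (r AND s)))
≡ NOT q OR NOT q OR ((NOT r OR NOT s OR NOT r) AND (r OR (r AND s)))
≡ NOT q OR NOT q OR (NOT r AND r) OR (NOT r AND r AND s) OR (NOT s AND r) OR (NOT s AND r AND s) OR (NOT r AND r) OR (NOT r AND r AND s)
≡ NOT q OR (NOT s AND r)

NOT q OR (NOT s AND r)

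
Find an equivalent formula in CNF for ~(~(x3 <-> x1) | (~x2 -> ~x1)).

(~x1 | x3) & ~x2 & x1

~(~(x3 <-> x1) | (~x2 -> ~x1))
= ~(~((x3 -> x1) & (x1 -> x3)) | (~x2 -> ~x1))   [eliminate <->]
= ~(~((~x3 | x1) & (x1 -> x3)) | (~x2 -> ~x1))   [eliminate ->]
= ~(~((~x3 | x1) & (~x1 | x3)) | (~x2 -> ~x1))   [eliminate ->]
= ~(~((~x3 | x1) & (~x1 | x3)) | ~~x2 | ~x1)   [eliminate ->]
= ~~((~x3 | x1) & (~x1 | x3)) & ~~~x2 & ~~x1   [De Morgan]
= (~x3 | x1) & (~x1 | x3) & ~~~x2 & ~~x1   [double negation]
= (~x3 | x1) & (~x1 | x3) & ~x2 & ~~x1   [double negation]
= (~x3 | x1) & (~x1 | x3) & ~x2 & x1   [double negation]
= (~x1 | x3) & ~x2 & x1   [simplify]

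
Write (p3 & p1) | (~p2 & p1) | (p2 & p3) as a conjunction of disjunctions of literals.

(p3 | ~p2) & (p3 | p1) & (p1 | p2)

(p3 & p1) | (~p2 & p1) | (p2 & p3)
⇔ (p3 | ~p2 | p2) & (p3 | ~p2 | p3) & (p3 | p1 | p2) & (p3 | p1 | p3) & (p1 | ~p2 | p2) & (p1 | ~p2 | p3) & (p1 | p1 | p2) & (p1 | p1 | p3)   (distribute | over &)
⇔ (p3 | ~p2) & (p3 | p1) & (p1 | p2)   (simplify)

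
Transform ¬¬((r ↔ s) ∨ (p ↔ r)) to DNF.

(¬r ∧ ¬s) ∨ (s ∧ r) ∨ (¬p ∧ ¬r) ∨ (r ∧ p)

¬¬((r ↔ s) ∨ (p ↔ r))
≡ ¬¬(((r → s) ∧ (s → r)) ∨ (p ↔ r))   [eliminate ↔]
≡ ¬¬(((¬r ∨ s) ∧ (s → r)) ∨ (p ↔ r))   [eliminate →]
≡ ¬¬(((¬r ∨ s) ∧ (¬s ∨ r)) ∨ (p ↔ r))   [eliminate →]
≡ ¬¬(((¬r ∨ s) ∧ (¬s ∨ r)) ∨ ((p → r) ∧ (r → p)))   [eliminate ↔]
≡ ¬¬(((¬r ∨ s) ∧ (¬s ∨ r)) ∨ ((¬p ∨ r) ∧ (r → p)))   [eliminate →]
≡ ¬¬(((¬r ∨ s) ∧ (¬s ∨ r)) ∨ ((¬p ∨ r) ∧ (¬r ∨ p)))   [eliminate →]
≡ ((¬r ∨ s) ∧ (¬s ∨ r)) ∨ ((¬p ∨ r) ∧ (¬r ∨ p))   [double negation]
≡ (¬r ∧ ¬s) ∨ (¬r ∧ r) ∨ (s ∧ ¬s) ∨ (s ∧ r) ∨ (¬p ∧ ¬r) ∨ (¬p ∧ p) ∨ (r ∧ ¬r) ∨ (r ∧ p)   [distribute ∧ over ∨]
≡ (¬r ∧ ¬s) ∨ (s ∧ r) ∨ (¬p ∧ ¬r) ∨ (r ∧ p)   [simplify]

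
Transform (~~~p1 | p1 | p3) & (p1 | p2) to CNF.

p1 | p2

(~~~p1 | p1 | p3) & (p1 | p2)
≡ (~p1 | p1 | p3) & (p1 | p2)   (double negation)
≡ p1 | p2   (simplify)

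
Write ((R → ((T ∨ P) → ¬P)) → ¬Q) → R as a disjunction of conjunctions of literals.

((R → ((T ∨ P) → ¬P)) → ¬Q) → R
≡ ¬((R → ((T ∨ P) → ¬P)) → ¬Q) ∨ R   [eliminate →]
≡ ¬(¬(R → ((T ∨ P) → ¬P)) ∨ ¬Q) ∨ R   [eliminate →]
≡ ¬(¬(¬R ∨ ((T ∨ P) → ¬P)) ∨ ¬Q) ∨ R   [eliminate →]
≡ ¬(¬(¬R ∨ ¬(T ∨ P) ∨ ¬P) ∨ ¬Q) ∨ R   [eliminate →]
≡ (¬¬(¬R ∨ ¬(T ∨ P) ∨ ¬P) ∧ ¬¬Q) ∨ R   [De Morgan]
≡ ((¬R ∨ ¬(T ∨ P) ∨ ¬P) ∧ ¬¬Q) ∨ R   [double negation]
≡ ((¬R ∨ (¬T ∧ ¬P) ∨ ¬P) ∧ ¬¬Q) ∨ R   [De Morgan]
≡ ((¬R ∨ (¬T ∧ ¬P) ∨ ¬P) ∧ Q) ∨ R   [double negation]
≡ (¬R ∧ Q) ∨ (¬T ∧ ¬P ∧ Q) ∨ (¬P ∧ Q) ∨ R   [distribute ∧ over ∨]
≡ (¬R ∧ Q) ∨ (¬P ∧ Q) ∨ R   [simplify]

(¬R ∧ Q) ∨ (¬P ∧ Q) ∨ R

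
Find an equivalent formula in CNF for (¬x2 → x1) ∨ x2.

(¬x2 → x1) ∨ x2
= ¬¬x2 ∨ x1 ∨ x2   (eliminate →)
= x2 ∨ x1 ∨ x2   (double negation)
= x2 ∨ x1   (simplify)

x2 ∨ x1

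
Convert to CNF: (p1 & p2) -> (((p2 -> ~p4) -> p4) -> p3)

~p1 | ~p2 | ~p4 | p3

(p1 & p2) -> (((p2 -> ~p4) -> p4) -> p3)
= ~(p1 & p2) | (((p2 -> ~p4) -> p4) -> p3)   [eliminate ->]
= ~(p1 & p2) | ~((p2 -> ~p4) -> p4) | p3   [eliminate ->]
= ~(p1 & p2) | ~(~(p2 -> ~p4) | p4) | p3   [eliminate ->]
= ~(p1 & p2) | ~(~(~p2 | ~p4) | p4) | p3   [eliminate ->]
= ~p1 | ~p2 | ~(~(~p2 | ~p4) | p4) | p3   [De Morgan]
= ~p1 | ~p2 | (~~(~p2 | ~p4) & ~p4) | p3   [De Morgan]
= ~p1 | ~p2 | ((~p2 | ~p4) & ~p4) | p3   [double negation]
= (~p1 | ~p2 | ~p2 | ~p4 | p3) & (~p1 | ~p2 | ~p4 | p3)   [distribute | over &]
= ~p1 | ~p2 | ~p4 | p3   [simplify]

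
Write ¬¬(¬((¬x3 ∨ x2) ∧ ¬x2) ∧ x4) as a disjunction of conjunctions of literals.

(x3 ∧ ¬x2 ∧ x4) ∨ (x2 ∧ x4)

¬¬(¬((¬x3 ∨ x2) ∧ ¬x2) ∧ x4)
≡ ¬((¬x3 ∨ x2) ∧ ¬x2) ∧ x4   [double negation]
≡ (¬(¬x3 ∨ x2) ∨ ¬¬x2) ∧ x4   [De Morgan]
≡ ((¬¬x3 ∧ ¬x2) ∨ ¬¬x2) ∧ x4   [De Morgan]
≡ ((x3 ∧ ¬x2) ∨ ¬¬x2) ∧ x4   [double negation]
≡ ((x3 ∧ ¬x2) ∨ x2) ∧ x4   [double negation]
≡ (x3 ∧ ¬x2 ∧ x4) ∨ (x2 ∧ x4)   [distribute ∧ over ∨]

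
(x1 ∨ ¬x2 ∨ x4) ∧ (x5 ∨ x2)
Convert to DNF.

(x1 ∨ ¬x2 ∨ x4) ∧ (x5 ∨ x2)
≡ (x1 ∧ x5) ∨ (x1 ∧ x2) ∨ (¬x2 ∧ x5) ∨ (¬x2 ∧ x2) ∨ (x4 ∧ x5) ∨ (x4 ∧ x2)   (distribute ∧ over ∨)
≡ (x1 ∧ x5) ∨ (x1 ∧ x2) ∨ (¬x2 ∧ x5) ∨ (x4 ∧ x5) ∨ (x4 ∧ x2)   (simplify)

(x1 ∧ x5) ∨ (x1 ∧ x2) ∨ (¬x2 ∧ x5) ∨ (x4 ∧ x5) ∨ (x4 ∧ x2)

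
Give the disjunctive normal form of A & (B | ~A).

A & (B | ~A)
≡ (A & B) | (A & ~A)   [distribute & over |]
≡ A & B   [simplify]

A & B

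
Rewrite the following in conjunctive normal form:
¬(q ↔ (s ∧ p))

¬(q ↔ (s ∧ p))
⇔ ¬((q → (s ∧ p)) ∧ ((s ∧ p) → q))   [eliminate ↔]
⇔ ¬((¬q ∨ (s ∧ p)) ∧ ((s ∧ p) → q))   [eliminate →]
⇔ ¬((¬q ∨ (s ∧ p)) ∧ (¬(s ∧ p) ∨ q))   [eliminate →]
⇔ ¬(¬q ∨ (s ∧ p)) ∨ ¬(¬(s ∧ p) ∨ q)   [De Morgan]
⇔ (¬¬q ∧ ¬(s ∧ p)) ∨ ¬(¬(s ∧ p) ∨ q)   [De Morgan]
⇔ (q ∧ ¬(s ∧ p)) ∨ ¬(¬(s ∧ p) ∨ q)   [double negation]
⇔ (q ∧ (¬s ∨ ¬p)) ∨ ¬(¬(s ∧ p) ∨ q)   [De Morgan]
⇔ (q ∧ (¬s ∨ ¬p)) ∨ (¬¬(s ∧ p) ∧ ¬q)   [De Morgan]
⇔ (q ∧ (¬s ∨ ¬p)) ∨ (s ∧ p ∧ ¬q)   [double negation]
⇔ (q ∨ s) ∧ (q ∨ p) ∧ (q ∨ ¬q) ∧ (¬s ∨ ¬p ∨ s) ∧ (¬s ∨ ¬p ∨ p) ∧ (¬s ∨ ¬p ∨ ¬q)   [distribute ∨ over ∧]
⇔ (q ∨ s) ∧ (q ∨ p) ∧ (¬s ∨ ¬p ∨ ¬q)   [simplify]

(q ∨ s) ∧ (q ∨ p) ∧ (¬s ∨ ¬p ∨ ¬q)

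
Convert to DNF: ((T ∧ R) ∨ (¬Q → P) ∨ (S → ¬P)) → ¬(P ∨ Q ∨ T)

¬P ∧ ¬Q ∧ ¬T

((T ∧ R) ∨ (¬Q → P) ∨ (S → ¬P)) → ¬(P ∨ Q ∨ T)
⇔ ¬((T ∧ R) ∨ (¬Q → P) ∨ (S → ¬P)) ∨ ¬(P ∨ Q ∨ T)
⇔ ¬((T ∧ R) ∨ ¬¬Q ∨ P ∨ (S → ¬P)) ∨ ¬(P ∨ Q ∨ T)
⇔ ¬((T ∧ R) ∨ ¬¬Q ∨ P ∨ ¬S ∨ ¬P) ∨ ¬(P ∨ Q ∨ T)
⇔ (¬(T ∧ R) ∧ ¬¬¬Q ∧ ¬P ∧ ¬¬S ∧ ¬¬P) ∨ ¬(P ∨ Q ∨ T)
⇔ ((¬T ∨ ¬R) ∧ ¬¬¬Q ∧ ¬P ∧ ¬¬S ∧ ¬¬P) ∨ ¬(P ∨ Q ∨ T)
⇔ ((¬T ∨ ¬R) ∧ ¬Q ∧ ¬P ∧ ¬¬S ∧ ¬¬P) ∨ ¬(P ∨ Q ∨ T)
⇔ ((¬T ∨ ¬R) ∧ ¬Q ∧ ¬P ∧ S ∧ ¬¬P) ∨ ¬(P ∨ Q ∨ T)
⇔ ((¬T ∨ ¬R) ∧ ¬Q ∧ ¬P ∧ S ∧ P) ∨ ¬(P ∨ Q ∨ T)
⇔ ((¬T ∨ ¬R) ∧ ¬Q ∧ ¬P ∧ S ∧ P) ∨ (¬P ∧ ¬Q ∧ ¬T)
⇔ (¬T ∧ ¬Q ∧ ¬P ∧ S ∧ P) ∨ (¬R ∧ ¬Q ∧ ¬P ∧ S ∧ P) ∨ (¬P ∧ ¬Q ∧ ¬T)
⇔ ¬P ∧ ¬Q ∧ ¬T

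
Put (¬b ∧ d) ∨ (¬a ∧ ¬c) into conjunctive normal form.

(¬b ∨ ¬a) ∧ (¬b ∨ ¬c) ∧ (d ∨ ¬a) ∧ (d ∨ ¬c)

(¬b ∧ d) ∨ (¬a ∧ ¬c)
≡ (¬b ∨ ¬a) ∧ (¬b ∨ ¬c) ∧ (d ∨ ¬a) ∧ (d ∨ ¬c)   — distribute ∨ over ∧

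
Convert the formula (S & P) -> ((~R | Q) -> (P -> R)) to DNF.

(S & P) -> ((~R | Q) -> (P -> R))
≡ ~(S & P) | ((~R | Q) -> (P -> R))   [eliminate ->]
≡ ~(S & P) | ~(~R | Q) | (P -> R)   [eliminate ->]
≡ ~(S & P) | ~(~R | Q) | ~P | R   [eliminate ->]
≡ ~S | ~P | ~(~R | Q) | ~P | R   [De Morgan]
≡ ~S | ~P | (~~R & ~Q) | ~P | R   [De Morgan]
≡ ~S | ~P | (R & ~Q) | ~P | R   [double negation]
≡ ~S | ~P | R   [simplify]

~S | ~P | R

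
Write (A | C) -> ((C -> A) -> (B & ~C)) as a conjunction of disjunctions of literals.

(A | C) -> ((C -> A) -> (B & ~C))
≡ ~(A | C) | ((C -> A) -> (B & ~C))   [eliminate ->]
≡ ~(A | C) | ~(C -> A) | (B & ~C)   [eliminate ->]
≡ ~(A | C) | ~(~C | A) | (B & ~C)   [eliminate ->]
≡ (~A & ~C) | ~(~C | A) | (B & ~C)   [De Morgan]
≡ (~A & ~C) | (~~C & ~A) | (B & ~C)   [De Morgan]
≡ (~A & ~C) | (C & ~A) | (B & ~C)   [double negation]
≡ (~A | C | B) & (~A | C | ~C) & (~A | ~A | B) & (~A | ~A | ~C) & (~C | C | B) & (~C | C | ~C) & (~C | ~A | B) & (~C | ~A | ~C)   [distribute | over &]
≡ (~A | B) & (~A | ~C)   [simplify]

(~A | B) & (~A | ~C)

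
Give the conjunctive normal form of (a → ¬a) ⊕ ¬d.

(a → ¬a) ⊕ ¬d
= ((a → ¬a) ∨ ¬d) ∧ ¬((a → ¬a) ∧ ¬d)   [expand ⊕]
= (¬a ∨ ¬a ∨ ¬d) ∧ ¬((a → ¬a) ∧ ¬d)   [eliminate →]
= (¬a ∨ ¬a ∨ ¬d) ∧ ¬((¬a ∨ ¬a) ∧ ¬d)   [eliminate →]
= (¬a ∨ ¬a ∨ ¬d) ∧ (¬(¬a ∨ ¬a) ∨ ¬¬d)   [De Morgan]
= (¬a ∨ ¬a ∨ ¬d) ∧ ((¬¬a ∧ ¬¬a) ∨ ¬¬d)   [De Morgan]
= (¬a ∨ ¬a ∨ ¬d) ∧ ((a ∧ ¬¬a) ∨ ¬¬d)   [double negation]
= (¬a ∨ ¬a ∨ ¬d) ∧ ((a ∧ a) ∨ ¬¬d)   [double negation]
= (¬a ∨ ¬a ∨ ¬d) ∧ ((a ∧ a) ∨ d)   [double negation]
= (¬a ∨ ¬a ∨ ¬d) ∧ (a ∨ d) ∧ (a ∨ d)   [distribute ∨ over ∧]
= (¬a ∨ ¬d) ∧ (a ∨ d)   [simplify]

(¬a ∨ ¬d) ∧ (a ∨ d)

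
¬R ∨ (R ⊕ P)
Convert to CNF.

¬R ∨ ¬P

¬R ∨ (R ⊕ P)
≡ ¬R ∨ ((R ∨ P) ∧ ¬(R ∧ P))   [expand ⊕]
≡ ¬R ∨ ((R ∨ P) ∧ (¬R ∨ ¬P))   [De Morgan]
≡ (¬R ∨ R ∨ P) ∧ (¬R ∨ ¬R ∨ ¬P)   [distribute ∨ over ∧]
≡ ¬R ∨ ¬P   [simplify]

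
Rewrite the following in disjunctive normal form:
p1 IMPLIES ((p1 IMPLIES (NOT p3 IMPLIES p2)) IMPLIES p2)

NOT p1 OR (p1 AND NOT p3 AND NOT p2) OR p2

p1 IMPLIES ((p1 IMPLIES (NOT p3 IMPLIES p2)) IMPLIES p2)
≡ NOT p1 OR ((p1 IMPLIES (NOT p3 IMPLIES p2)) IMPLIES p2)   (eliminate IMPLIES)
≡ NOT p1 OR NOT (p1 IMPLIES (NOT p3 IMPLIES p2)) OR p2   (eliminate IMPLIES)
≡ NOT p1 OR NOT (NOT p1 OR (NOT p3 IMPLIES p2)) OR p2   (eliminate IMPLIES)
≡ NOT p1 OR NOT (NOT p1 OR NOT NOT p3 OR p2) OR p2   (eliminate IMPLIES)
≡ NOT p1 OR (NOT NOT p1 AND NOT NOT NOT p3 AND NOT p2) OR p2   (De Morgan)
≡ NOT p1 OR (p1 AND NOT NOT NOT p3 AND NOT p2) OR p2   (double negation)
≡ NOT p1 OR (p1 AND NOT p3 AND NOT p2) OR p2   (double negation)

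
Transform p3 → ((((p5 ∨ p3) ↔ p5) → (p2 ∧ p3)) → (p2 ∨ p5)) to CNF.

¬p3 ∨ p5 ∨ p2

p3 → ((((p5 ∨ p3) ↔ p5) → (p2 ∧ p3)) → (p2 ∨ p5))
≡ ¬p3 ∨ ((((p5 ∨ p3) ↔ p5) → (p2 ∧ p3)) → (p2 ∨ p5))   — eliminate →
≡ ¬p3 ∨ ¬(((p5 ∨ p3) ↔ p5) → (p2 ∧ p3)) ∨ p2 ∨ p5   — eliminate →
≡ ¬p3 ∨ ¬(¬((p5 ∨ p3) ↔ p5) ∨ (p2 ∧ p3)) ∨ p2 ∨ p5   — eliminate →
≡ ¬p3 ∨ ¬(¬(((p5 ∨ p3) → p5) ∧ (p5 → (p5 ∨ p3))) ∨ (p2 ∧ p3)) ∨ p2 ∨ p5   — eliminate ↔
≡ ¬p3 ∨ ¬(¬((¬(p5 ∨ p3) ∨ p5) ∧ (p5 → (p5 ∨ p3))) ∨ (p2 ∧ p3)) ∨ p2 ∨ p5   — eliminate →
≡ ¬p3 ∨ ¬(¬((¬(p5 ∨ p3) ∨ p5) ∧ (¬p5 ∨ p5 ∨ p3)) ∨ (p2 ∧ p3)) ∨ p2 ∨ p5   — eliminate →
≡ ¬p3 ∨ (¬¬((¬(p5 ∨ p3) ∨ p5) ∧ (¬p5 ∨ p5 ∨ p3)) ∧ ¬(p2 ∧ p3)) ∨ p2 ∨ p5   — De Morgan
≡ ¬p3 ∨ ((¬(p5 ∨ p3) ∨ p5) ∧ (¬p5 ∨ p5 ∨ p3) ∧ ¬(p2 ∧ p3)) ∨ p2 ∨ p5   — double negation
≡ ¬p3 ∨ (((¬p5 ∧ ¬p3) ∨ p5) ∧ (¬p5 ∨ p5 ∨ p3) ∧ ¬(p2 ∧ p3)) ∨ p2 ∨ p5   — De Morgan
≡ ¬p3 ∨ (((¬p5 ∧ ¬p3) ∨ p5) ∧ (¬p5 ∨ p5 ∨ p3) ∧ (¬p2 ∨ ¬p3)) ∨ p2 ∨ p5   — De Morgan
≡ (¬p3 ∨ ¬p5 ∨ p5 ∨ p2 ∨ p5) ∧ (¬p3 ∨ ¬p3 ∨ p5 ∨ p2 ∨ p5) ∧ (¬p3 ∨ ¬p5 ∨ p5 ∨ p3 ∨ p2 ∨ p5) ∧ (¬p3 ∨ ¬p2 ∨ ¬p3 ∨ p2 ∨ p5)   — distribute ∨ over ∧
≡ ¬p3 ∨ p5 ∨ p2   — simplify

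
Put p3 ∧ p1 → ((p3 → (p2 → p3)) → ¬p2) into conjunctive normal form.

¬p3 ∨ ¬p1 ∨ ¬p2

p3 ∧ p1 → ((p3 → (p2 → p3)) → ¬p2)
≡ ¬(p3 ∧ p1) ∨ ((p3 → (p2 → p3)) → ¬p2)   — eliminate →
≡ ¬(p3 ∧ p1) ∨ ¬(p3 → (p2 → p3)) ∨ ¬p2   — eliminate →
≡ ¬(p3 ∧ p1) ∨ ¬(¬p3 ∨ (p2 → p3)) ∨ ¬p2   — eliminate →
≡ ¬(p3 ∧ p1) ∨ ¬(¬p3 ∨ ¬p2 ∨ p3) ∨ ¬p2   — eliminate →
≡ ¬p3 ∨ ¬p1 ∨ ¬(¬p3 ∨ ¬p2 ∨ p3) ∨ ¬p2   — De Morgan
≡ ¬p3 ∨ ¬p1 ∨ ¬¬p3 ∧ ¬¬p2 ∧ ¬p3 ∨ ¬p2   — De Morgan
≡ ¬p3 ∨ ¬p1 ∨ p3 ∧ ¬¬p2 ∧ ¬p3 ∨ ¬p2   — double negation
≡ ¬p3 ∨ ¬p1 ∨ p3 ∧ p2 ∧ ¬p3 ∨ ¬p2   — double negation
≡ (¬p3 ∨ ¬p1 ∨ p3 ∨ ¬p2) ∧ (¬p3 ∨ ¬p1 ∨ p2 ∨ ¬p2) ∧ (¬p3 ∨ ¬p1 ∨ ¬p3 ∨ ¬p2)   — distribute ∨ over ∧
≡ ¬p3 ∨ ¬p1 ∨ ¬p2   — simplify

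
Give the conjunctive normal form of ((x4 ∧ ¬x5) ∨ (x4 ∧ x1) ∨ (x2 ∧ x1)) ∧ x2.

((x4 ∧ ¬x5) ∨ (x4 ∧ x1) ∨ (x2 ∧ x1)) ∧ x2
⇔ (x4 ∨ x4 ∨ x2) ∧ (x4 ∨ x4 ∨ x1) ∧ (x4 ∨ x1 ∨ x2) ∧ (x4 ∨ x1 ∨ x1) ∧ (¬x5 ∨ x4 ∨ x2) ∧ (¬x5 ∨ x4 ∨ x1) ∧ (¬x5 ∨ x1 ∨ x2) ∧ (¬x5 ∨ x1 ∨ x1) ∧ x2   — distribute ∨ over ∧
⇔ (x4 ∨ x1) ∧ (¬x5 ∨ x1) ∧ x2   — simplify

(x4 ∨ x1) ∧ (¬x5 ∨ x1) ∧ x2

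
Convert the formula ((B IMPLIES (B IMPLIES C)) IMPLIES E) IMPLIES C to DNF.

((B IMPLIES (B IMPLIES C)) IMPLIES E) IMPLIES C
⇔ NOT ((B IMPLIES (B IMPLIES C)) IMPLIES E) OR C   [eliminate IMPLIES]
⇔ NOT (NOT (B IMPLIES (B IMPLIES C)) OR E) OR C   [eliminate IMPLIES]
⇔ NOT (NOT (NOT B OR (B IMPLIES C)) OR E) OR C   [eliminate IMPLIES]
⇔ NOT (NOT (NOT B OR NOT B OR C) OR E) OR C   [eliminate IMPLIES]
⇔ (NOT NOT (NOT B OR NOT B OR C) AND NOT E) OR C   [De Morgan]
⇔ ((NOT B OR NOT B OR C) AND NOT E) OR C   [double negation]
⇔ (NOT B AND NOT E) OR (NOT B AND NOT E) OR (C AND NOT E) OR C   [distribute AND over OR]
⇔ (NOT B AND NOT E) OR C   [simplify]

(NOT B AND NOT E) OR C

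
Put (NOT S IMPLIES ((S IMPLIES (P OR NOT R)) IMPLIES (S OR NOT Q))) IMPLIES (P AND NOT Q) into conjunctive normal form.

(NOT S OR P) AND (NOT S OR NOT Q) AND (Q OR P)

(NOT S IMPLIES ((S IMPLIES (P OR NOT R)) IMPLIES (S OR NOT Q))) IMPLIES (P AND NOT Q)
≡ NOT (NOT S IMPLIES ((S IMPLIES (P OR NOT R)) IMPLIES (S OR NOT Q))) OR (P AND NOT Q)   [eliminate IMPLIES]
≡ NOT (NOT NOT S OR ((S IMPLIES (P OR NOT R)) IMPLIES (S OR NOT Q))) OR (P AND NOT Q)   [eliminate IMPLIES]
≡ NOT (NOT NOT S OR NOT (S IMPLIES (P OR NOT R)) OR S OR NOT Q) OR (P AND NOT Q)   [eliminate IMPLIES]
≡ NOT (NOT NOT S OR NOT (NOT S OR P OR NOT R) OR S OR NOT Q) OR (P AND NOT Q)   [eliminate IMPLIES]
≡ (NOT NOT NOT S AND NOT NOT (NOT S OR P OR NOT R) AND NOT S AND NOT NOT Q) OR (P AND NOT Q)   [De Morgan]
≡ (NOT S AND NOT NOT (NOT S OR P OR NOT R) AND NOT S AND NOT NOT Q) OR (P AND NOT Q)   [double negation]
≡ (NOT S AND (NOT S OR P OR NOT R) AND NOT S AND NOT NOT Q) OR (P AND NOT Q)   [double negation]
≡ (NOT S AND (NOT S OR P OR NOT R) AND NOT S AND Q) OR (P AND NOT Q)   [double negation]
≡ (NOT S OR P) AND (NOT S OR NOT Q) AND (NOT S OR P OR NOT R OR P) AND (NOT S OR P OR NOT R OR NOT Q) AND (NOT S OR P) AND (NOT S OR NOT Q) AND (Q OR P) AND (Q OR NOT Q)   [distribute OR over AND]
≡ (NOT S OR P) AND (NOT S OR NOT Q) AND (Q OR P)   [simplify]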